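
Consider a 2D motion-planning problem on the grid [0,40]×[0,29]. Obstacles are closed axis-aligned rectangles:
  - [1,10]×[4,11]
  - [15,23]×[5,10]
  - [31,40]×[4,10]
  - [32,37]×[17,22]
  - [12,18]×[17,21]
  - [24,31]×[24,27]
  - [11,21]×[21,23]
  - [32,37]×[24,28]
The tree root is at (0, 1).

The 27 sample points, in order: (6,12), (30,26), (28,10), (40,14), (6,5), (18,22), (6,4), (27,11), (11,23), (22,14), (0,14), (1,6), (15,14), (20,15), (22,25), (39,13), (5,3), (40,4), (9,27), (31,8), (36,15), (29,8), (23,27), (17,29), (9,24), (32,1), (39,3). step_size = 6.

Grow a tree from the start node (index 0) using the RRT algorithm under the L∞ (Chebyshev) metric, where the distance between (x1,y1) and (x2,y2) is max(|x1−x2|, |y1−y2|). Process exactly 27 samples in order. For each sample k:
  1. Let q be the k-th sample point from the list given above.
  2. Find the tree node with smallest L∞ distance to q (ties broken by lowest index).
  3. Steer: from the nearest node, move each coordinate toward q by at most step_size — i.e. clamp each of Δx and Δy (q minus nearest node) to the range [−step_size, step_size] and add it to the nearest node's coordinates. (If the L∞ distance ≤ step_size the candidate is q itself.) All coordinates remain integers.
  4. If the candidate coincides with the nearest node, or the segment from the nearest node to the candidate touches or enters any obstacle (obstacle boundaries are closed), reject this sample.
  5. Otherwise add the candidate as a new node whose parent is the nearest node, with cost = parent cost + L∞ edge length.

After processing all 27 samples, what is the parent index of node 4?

1. q=(6,12) nearest=0 d=11 new=(6,7) → blocked by [1,10]×[4,11], reject
2. q=(30,26) nearest=0 d=30 new=(6,7) → blocked by [1,10]×[4,11], reject
3. q=(28,10) nearest=0 d=28 new=(6,7) → blocked by [1,10]×[4,11], reject
4. q=(40,14) nearest=0 d=40 new=(6,7) → blocked by [1,10]×[4,11], reject
5. q=(6,5) nearest=0 d=6 new=(6,5) → blocked by [1,10]×[4,11], reject
6. q=(18,22) nearest=0 d=21 new=(6,7) → blocked by [1,10]×[4,11], reject
7. q=(6,4) nearest=0 d=6 new=(6,4) → blocked by [1,10]×[4,11], reject
8. q=(27,11) nearest=0 d=27 new=(6,7) → blocked by [1,10]×[4,11], reject
9. q=(11,23) nearest=0 d=22 new=(6,7) → blocked by [1,10]×[4,11], reject
10. q=(22,14) nearest=0 d=22 new=(6,7) → blocked by [1,10]×[4,11], reject
11. q=(0,14) nearest=0 d=13 new=(0,7) → add node 1 parent=0 cost=6
12. q=(1,6) nearest=1 d=1 new=(1,6) → blocked by [1,10]×[4,11], reject
13. q=(15,14) nearest=0 d=15 new=(6,7) → blocked by [1,10]×[4,11], reject
14. q=(20,15) nearest=0 d=20 new=(6,7) → blocked by [1,10]×[4,11], reject
15. q=(22,25) nearest=1 d=22 new=(6,13) → blocked by [1,10]×[4,11], reject
16. q=(39,13) nearest=0 d=39 new=(6,7) → blocked by [1,10]×[4,11], reject
17. q=(5,3) nearest=0 d=5 new=(5,3) → add node 2 parent=0 cost=5
18. q=(40,4) nearest=2 d=35 new=(11,4) → add node 3 parent=2 cost=11
19. q=(9,27) nearest=1 d=20 new=(6,13) → blocked by [1,10]×[4,11], reject
20. q=(31,8) nearest=3 d=20 new=(17,8) → blocked by [15,23]×[5,10], reject
21. q=(36,15) nearest=3 d=25 new=(17,10) → blocked by [15,23]×[5,10], reject
22. q=(29,8) nearest=3 d=18 new=(17,8) → blocked by [15,23]×[5,10], reject
23. q=(23,27) nearest=1 d=23 new=(6,13) → blocked by [1,10]×[4,11], reject
24. q=(17,29) nearest=1 d=22 new=(6,13) → blocked by [1,10]×[4,11], reject
25. q=(9,24) nearest=1 d=17 new=(6,13) → blocked by [1,10]×[4,11], reject
26. q=(32,1) nearest=3 d=21 new=(17,1) → add node 4 parent=3 cost=17
27. q=(39,3) nearest=4 d=22 new=(23,3) → add node 5 parent=4 cost=23

Parent of node 4: 3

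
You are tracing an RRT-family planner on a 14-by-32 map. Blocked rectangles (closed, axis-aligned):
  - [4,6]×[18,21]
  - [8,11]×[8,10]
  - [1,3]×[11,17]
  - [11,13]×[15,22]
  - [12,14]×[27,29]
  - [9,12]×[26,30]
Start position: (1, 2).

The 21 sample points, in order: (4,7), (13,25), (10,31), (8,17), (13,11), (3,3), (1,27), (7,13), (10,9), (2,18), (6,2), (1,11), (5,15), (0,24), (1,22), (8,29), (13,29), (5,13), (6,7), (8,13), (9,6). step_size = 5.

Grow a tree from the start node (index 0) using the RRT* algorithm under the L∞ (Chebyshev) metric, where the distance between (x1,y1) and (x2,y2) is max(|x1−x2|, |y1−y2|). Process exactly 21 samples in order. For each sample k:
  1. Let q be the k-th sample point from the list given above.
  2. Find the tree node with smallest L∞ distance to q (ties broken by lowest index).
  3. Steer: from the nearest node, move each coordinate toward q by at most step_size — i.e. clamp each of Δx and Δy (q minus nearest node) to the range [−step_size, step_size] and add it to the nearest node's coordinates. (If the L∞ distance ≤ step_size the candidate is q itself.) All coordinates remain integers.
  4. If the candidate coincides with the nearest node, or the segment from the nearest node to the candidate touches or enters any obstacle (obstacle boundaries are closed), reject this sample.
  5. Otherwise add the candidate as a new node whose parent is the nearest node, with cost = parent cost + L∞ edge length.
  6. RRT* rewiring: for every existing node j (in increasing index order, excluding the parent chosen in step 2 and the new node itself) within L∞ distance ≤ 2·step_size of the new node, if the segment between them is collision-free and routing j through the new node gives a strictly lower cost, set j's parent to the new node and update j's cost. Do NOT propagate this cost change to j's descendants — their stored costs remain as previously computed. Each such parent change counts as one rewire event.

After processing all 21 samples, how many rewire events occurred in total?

Rewire events: 3

1. q=(4,7) nearest=0 d=5 new=(4,7) → add node 1 parent=0 cost=5
2. q=(13,25) nearest=1 d=18 new=(9,12) → add node 2 parent=1 cost=10
3. q=(10,31) nearest=2 d=19 new=(10,17) → add node 3 parent=2 cost=15
4. q=(8,17) nearest=3 d=2 new=(8,17) → add node 4 parent=3 cost=17
5. q=(13,11) nearest=2 d=4 new=(13,11) → add node 5 parent=2 cost=14
6. q=(3,3) nearest=0 d=2 new=(3,3) → add node 6 parent=0 cost=2
7. q=(1,27) nearest=3 d=10 new=(5,22) → blocked by [4,6]×[18,21], reject
8. q=(7,13) nearest=2 d=2 new=(7,13) → add node 7 parent=2 cost=12; rewire 4→7 (16<17)
9. q=(10,9) nearest=2 d=3 new=(10,9) → blocked by [8,11]×[8,10], reject
10. q=(2,18) nearest=7 d=5 new=(2,18) → blocked by [1,3]×[11,17], reject
11. q=(6,2) nearest=6 d=3 new=(6,2) → add node 8 parent=6 cost=5
12. q=(1,11) nearest=1 d=4 new=(1,11) → blocked by [1,3]×[11,17], reject
13. q=(5,15) nearest=7 d=2 new=(5,15) → add node 9 parent=7 cost=14
14. q=(0,24) nearest=4 d=8 new=(3,22) → blocked by [4,6]×[18,21], reject
15. q=(1,22) nearest=4 d=7 new=(3,22) → blocked by [4,6]×[18,21], reject
16. q=(8,29) nearest=3 d=12 new=(8,22) → add node 10 parent=3 cost=20
17. q=(13,29) nearest=10 d=7 new=(13,27) → blocked by [12,14]×[27,29], reject
18. q=(5,13) nearest=7 d=2 new=(5,13) → add node 11 parent=7 cost=14
19. q=(6,7) nearest=1 d=2 new=(6,7) → add node 12 parent=1 cost=7; rewire 11→12 (13<14)
20. q=(8,13) nearest=2 d=1 new=(8,13) → add node 13 parent=2 cost=11; rewire 4→13 (15<16)
21. q=(9,6) nearest=12 d=3 new=(9,6) → add node 14 parent=12 cost=10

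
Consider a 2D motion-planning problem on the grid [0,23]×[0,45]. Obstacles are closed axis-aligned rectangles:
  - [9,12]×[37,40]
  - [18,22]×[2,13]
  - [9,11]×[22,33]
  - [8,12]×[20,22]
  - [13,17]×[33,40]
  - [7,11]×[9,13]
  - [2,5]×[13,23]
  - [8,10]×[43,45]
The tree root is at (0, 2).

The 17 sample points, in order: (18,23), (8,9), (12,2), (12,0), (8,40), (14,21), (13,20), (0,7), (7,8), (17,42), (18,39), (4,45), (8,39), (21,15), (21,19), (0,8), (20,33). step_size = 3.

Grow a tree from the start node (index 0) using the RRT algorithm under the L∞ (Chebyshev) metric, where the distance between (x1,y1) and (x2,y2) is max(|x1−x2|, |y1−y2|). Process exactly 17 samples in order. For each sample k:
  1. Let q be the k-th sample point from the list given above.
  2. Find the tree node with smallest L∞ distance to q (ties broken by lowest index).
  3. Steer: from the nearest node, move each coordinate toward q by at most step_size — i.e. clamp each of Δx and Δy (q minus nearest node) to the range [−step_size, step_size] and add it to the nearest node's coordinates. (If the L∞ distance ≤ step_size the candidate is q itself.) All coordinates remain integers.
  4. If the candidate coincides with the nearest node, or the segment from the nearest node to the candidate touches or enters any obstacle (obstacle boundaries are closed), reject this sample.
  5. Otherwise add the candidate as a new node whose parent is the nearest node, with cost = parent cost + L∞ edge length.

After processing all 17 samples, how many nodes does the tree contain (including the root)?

Node count: 13

1. q=(18,23) nearest=0 d=21 new=(3,5) → add node 1 parent=0 cost=3
2. q=(8,9) nearest=1 d=5 new=(6,8) → add node 2 parent=1 cost=6
3. q=(12,2) nearest=2 d=6 new=(9,5) → add node 3 parent=2 cost=9
4. q=(12,0) nearest=3 d=5 new=(12,2) → add node 4 parent=3 cost=12
5. q=(8,40) nearest=2 d=32 new=(8,11) → blocked by [7,11]×[9,13], reject
6. q=(14,21) nearest=2 d=13 new=(9,11) → blocked by [7,11]×[9,13], reject
7. q=(13,20) nearest=2 d=12 new=(9,11) → blocked by [7,11]×[9,13], reject
8. q=(0,7) nearest=1 d=3 new=(0,7) → add node 5 parent=1 cost=6
9. q=(7,8) nearest=2 d=1 new=(7,8) → add node 6 parent=2 cost=7
10. q=(17,42) nearest=2 d=34 new=(9,11) → blocked by [7,11]×[9,13], reject
11. q=(18,39) nearest=2 d=31 new=(9,11) → blocked by [7,11]×[9,13], reject
12. q=(4,45) nearest=2 d=37 new=(4,11) → add node 7 parent=2 cost=9
13. q=(8,39) nearest=7 d=28 new=(7,14) → add node 8 parent=7 cost=12
14. q=(21,15) nearest=3 d=12 new=(12,8) → add node 9 parent=3 cost=12
15. q=(21,19) nearest=9 d=11 new=(15,11) → add node 10 parent=9 cost=15
16. q=(0,8) nearest=5 d=1 new=(0,8) → add node 11 parent=5 cost=7
17. q=(20,33) nearest=8 d=19 new=(10,17) → add node 12 parent=8 cost=15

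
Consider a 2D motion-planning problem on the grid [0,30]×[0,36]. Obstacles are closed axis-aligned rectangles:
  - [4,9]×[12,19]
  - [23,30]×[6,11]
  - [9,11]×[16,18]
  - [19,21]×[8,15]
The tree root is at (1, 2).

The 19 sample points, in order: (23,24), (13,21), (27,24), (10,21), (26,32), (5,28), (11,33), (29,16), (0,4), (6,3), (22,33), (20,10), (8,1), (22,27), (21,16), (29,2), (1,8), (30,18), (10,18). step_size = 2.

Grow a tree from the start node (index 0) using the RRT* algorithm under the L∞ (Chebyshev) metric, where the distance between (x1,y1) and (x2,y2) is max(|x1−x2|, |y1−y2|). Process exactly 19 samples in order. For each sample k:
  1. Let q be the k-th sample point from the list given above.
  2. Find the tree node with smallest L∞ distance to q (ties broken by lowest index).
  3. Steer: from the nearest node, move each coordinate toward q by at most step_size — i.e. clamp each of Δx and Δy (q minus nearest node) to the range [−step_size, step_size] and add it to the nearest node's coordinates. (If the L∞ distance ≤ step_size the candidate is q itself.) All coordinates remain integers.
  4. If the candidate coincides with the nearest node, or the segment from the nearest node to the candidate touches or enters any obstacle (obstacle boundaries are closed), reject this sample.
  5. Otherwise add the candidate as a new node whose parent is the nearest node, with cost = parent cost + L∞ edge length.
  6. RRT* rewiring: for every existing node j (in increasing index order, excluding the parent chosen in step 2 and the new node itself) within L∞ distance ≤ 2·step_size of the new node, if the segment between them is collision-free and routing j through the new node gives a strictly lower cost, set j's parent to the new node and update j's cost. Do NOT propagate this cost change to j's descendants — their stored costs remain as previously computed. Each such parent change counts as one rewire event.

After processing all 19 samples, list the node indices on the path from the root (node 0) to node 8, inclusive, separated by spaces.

Path: 0 8

1. q=(23,24) nearest=0 d=22 new=(3,4) → add node 1 parent=0 cost=2
2. q=(13,21) nearest=1 d=17 new=(5,6) → add node 2 parent=1 cost=4
3. q=(27,24) nearest=2 d=22 new=(7,8) → add node 3 parent=2 cost=6
4. q=(10,21) nearest=3 d=13 new=(9,10) → add node 4 parent=3 cost=8
5. q=(26,32) nearest=4 d=22 new=(11,12) → add node 5 parent=4 cost=10
6. q=(5,28) nearest=5 d=16 new=(9,14) → blocked by [4,9]×[12,19], reject
7. q=(11,33) nearest=5 d=21 new=(11,14) → add node 6 parent=5 cost=12
8. q=(29,16) nearest=5 d=18 new=(13,14) → add node 7 parent=5 cost=12
9. q=(0,4) nearest=0 d=2 new=(0,4) → add node 8 parent=0 cost=2
10. q=(6,3) nearest=1 d=3 new=(5,3) → add node 9 parent=1 cost=4
11. q=(22,33) nearest=6 d=19 new=(13,16) → add node 10 parent=6 cost=14
12. q=(20,10) nearest=7 d=7 new=(15,12) → add node 11 parent=7 cost=14
13. q=(8,1) nearest=9 d=3 new=(7,1) → add node 12 parent=9 cost=6
14. q=(22,27) nearest=10 d=11 new=(15,18) → add node 13 parent=10 cost=16
15. q=(21,16) nearest=11 d=6 new=(17,14) → add node 14 parent=11 cost=16
16. q=(29,2) nearest=14 d=12 new=(19,12) → blocked by [19,21]×[8,15], reject
17. q=(1,8) nearest=1 d=4 new=(1,6) → add node 15 parent=1 cost=4
18. q=(30,18) nearest=14 d=13 new=(19,16) → add node 16 parent=14 cost=18
19. q=(10,18) nearest=10 d=3 new=(11,18) → blocked by [9,11]×[16,18], reject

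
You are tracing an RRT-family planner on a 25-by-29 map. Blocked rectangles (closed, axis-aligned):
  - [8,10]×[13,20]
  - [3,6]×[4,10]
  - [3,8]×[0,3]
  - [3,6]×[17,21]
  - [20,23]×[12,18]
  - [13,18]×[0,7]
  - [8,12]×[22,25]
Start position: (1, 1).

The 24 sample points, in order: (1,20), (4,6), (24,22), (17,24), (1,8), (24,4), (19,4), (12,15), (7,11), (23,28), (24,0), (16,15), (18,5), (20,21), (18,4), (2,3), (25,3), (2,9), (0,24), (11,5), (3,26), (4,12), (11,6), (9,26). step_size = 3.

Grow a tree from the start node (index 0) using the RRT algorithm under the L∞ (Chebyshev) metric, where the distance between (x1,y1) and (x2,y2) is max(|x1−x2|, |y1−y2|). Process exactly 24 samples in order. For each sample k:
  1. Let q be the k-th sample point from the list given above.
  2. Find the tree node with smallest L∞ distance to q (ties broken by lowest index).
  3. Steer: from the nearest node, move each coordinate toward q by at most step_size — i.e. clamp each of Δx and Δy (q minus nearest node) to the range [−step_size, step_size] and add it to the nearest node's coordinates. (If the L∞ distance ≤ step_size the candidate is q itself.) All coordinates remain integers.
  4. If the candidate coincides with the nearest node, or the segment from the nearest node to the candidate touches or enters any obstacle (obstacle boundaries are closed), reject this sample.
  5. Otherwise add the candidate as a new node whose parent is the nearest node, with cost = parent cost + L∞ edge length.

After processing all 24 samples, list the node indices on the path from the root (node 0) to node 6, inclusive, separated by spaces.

Path: 0 1 2 4 5 6

1. q=(1,20) nearest=0 d=19 new=(1,4) → add node 1 parent=0 cost=3
2. q=(4,6) nearest=1 d=3 new=(4,6) → blocked by [3,6]×[4,10], reject
3. q=(24,22) nearest=0 d=23 new=(4,4) → blocked by [3,6]×[4,10], reject
4. q=(17,24) nearest=1 d=20 new=(4,7) → blocked by [3,6]×[4,10], reject
5. q=(1,8) nearest=1 d=4 new=(1,7) → add node 2 parent=1 cost=6
6. q=(24,4) nearest=0 d=23 new=(4,4) → blocked by [3,6]×[4,10], reject
7. q=(19,4) nearest=0 d=18 new=(4,4) → blocked by [3,6]×[4,10], reject
8. q=(12,15) nearest=1 d=11 new=(4,7) → blocked by [3,6]×[4,10], reject
9. q=(7,11) nearest=2 d=6 new=(4,10) → blocked by [3,6]×[4,10], reject
10. q=(23,28) nearest=2 d=22 new=(4,10) → blocked by [3,6]×[4,10], reject
11. q=(24,0) nearest=0 d=23 new=(4,0) → blocked by [3,8]×[0,3], reject
12. q=(16,15) nearest=0 d=15 new=(4,4) → blocked by [3,6]×[4,10], reject
13. q=(18,5) nearest=0 d=17 new=(4,4) → blocked by [3,6]×[4,10], reject
14. q=(20,21) nearest=1 d=19 new=(4,7) → blocked by [3,6]×[4,10], reject
15. q=(18,4) nearest=0 d=17 new=(4,4) → blocked by [3,6]×[4,10], reject
16. q=(2,3) nearest=1 d=1 new=(2,3) → add node 3 parent=1 cost=4
17. q=(25,3) nearest=3 d=23 new=(5,3) → blocked by [3,8]×[0,3], reject
18. q=(2,9) nearest=2 d=2 new=(2,9) → add node 4 parent=2 cost=8
19. q=(0,24) nearest=4 d=15 new=(0,12) → add node 5 parent=4 cost=11
20. q=(11,5) nearest=3 d=9 new=(5,5) → blocked by [3,6]×[4,10], reject
21. q=(3,26) nearest=5 d=14 new=(3,15) → add node 6 parent=5 cost=14
22. q=(4,12) nearest=4 d=3 new=(4,12) → add node 7 parent=4 cost=11
23. q=(11,6) nearest=7 d=7 new=(7,9) → blocked by [3,6]×[4,10], reject
24. q=(9,26) nearest=6 d=11 new=(6,18) → blocked by [3,6]×[17,21], reject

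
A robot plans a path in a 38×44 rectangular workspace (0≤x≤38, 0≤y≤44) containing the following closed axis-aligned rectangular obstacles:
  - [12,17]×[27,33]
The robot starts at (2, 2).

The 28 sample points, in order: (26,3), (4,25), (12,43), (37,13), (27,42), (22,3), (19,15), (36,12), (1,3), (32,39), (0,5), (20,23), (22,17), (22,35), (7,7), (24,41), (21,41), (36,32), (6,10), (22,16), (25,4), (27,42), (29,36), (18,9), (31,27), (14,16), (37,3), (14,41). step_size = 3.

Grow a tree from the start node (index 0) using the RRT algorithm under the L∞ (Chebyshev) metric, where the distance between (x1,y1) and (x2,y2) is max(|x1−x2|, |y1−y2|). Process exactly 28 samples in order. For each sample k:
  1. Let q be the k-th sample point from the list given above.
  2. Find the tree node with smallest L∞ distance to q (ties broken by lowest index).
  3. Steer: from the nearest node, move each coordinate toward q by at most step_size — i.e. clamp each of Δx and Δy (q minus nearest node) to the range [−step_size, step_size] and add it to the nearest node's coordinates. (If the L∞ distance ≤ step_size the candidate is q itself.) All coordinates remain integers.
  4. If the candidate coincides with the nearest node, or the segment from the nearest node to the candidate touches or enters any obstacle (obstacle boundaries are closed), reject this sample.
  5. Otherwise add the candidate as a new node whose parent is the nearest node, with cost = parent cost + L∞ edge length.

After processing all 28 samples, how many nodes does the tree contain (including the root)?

1. q=(26,3) nearest=0 d=24 new=(5,3) → add node 1 parent=0 cost=3
2. q=(4,25) nearest=1 d=22 new=(4,6) → add node 2 parent=1 cost=6
3. q=(12,43) nearest=2 d=37 new=(7,9) → add node 3 parent=2 cost=9
4. q=(37,13) nearest=3 d=30 new=(10,12) → add node 4 parent=3 cost=12
5. q=(27,42) nearest=4 d=30 new=(13,15) → add node 5 parent=4 cost=15
6. q=(22,3) nearest=4 d=12 new=(13,9) → add node 6 parent=4 cost=15
7. q=(19,15) nearest=5 d=6 new=(16,15) → add node 7 parent=5 cost=18
8. q=(36,12) nearest=7 d=20 new=(19,12) → add node 8 parent=7 cost=21
9. q=(1,3) nearest=0 d=1 new=(1,3) → add node 9 parent=0 cost=1
10. q=(32,39) nearest=5 d=24 new=(16,18) → add node 10 parent=5 cost=18
11. q=(0,5) nearest=9 d=2 new=(0,5) → add node 11 parent=9 cost=3
12. q=(20,23) nearest=10 d=5 new=(19,21) → add node 12 parent=10 cost=21
13. q=(22,17) nearest=12 d=4 new=(22,18) → add node 13 parent=12 cost=24
14. q=(22,35) nearest=12 d=14 new=(22,24) → add node 14 parent=12 cost=24
15. q=(7,7) nearest=3 d=2 new=(7,7) → add node 15 parent=3 cost=11
16. q=(24,41) nearest=14 d=17 new=(24,27) → add node 16 parent=14 cost=27
17. q=(21,41) nearest=16 d=14 new=(21,30) → add node 17 parent=16 cost=30
18. q=(36,32) nearest=16 d=12 new=(27,30) → add node 18 parent=16 cost=30
19. q=(6,10) nearest=3 d=1 new=(6,10) → add node 19 parent=3 cost=10
20. q=(22,16) nearest=13 d=2 new=(22,16) → add node 20 parent=13 cost=26
21. q=(25,4) nearest=8 d=8 new=(22,9) → add node 21 parent=8 cost=24
22. q=(27,42) nearest=17 d=12 new=(24,33) → add node 22 parent=17 cost=33
23. q=(29,36) nearest=22 d=5 new=(27,36) → add node 23 parent=22 cost=36
24. q=(18,9) nearest=8 d=3 new=(18,9) → add node 24 parent=8 cost=24
25. q=(31,27) nearest=18 d=4 new=(30,27) → add node 25 parent=18 cost=33
26. q=(14,16) nearest=5 d=1 new=(14,16) → add node 26 parent=5 cost=16
27. q=(37,3) nearest=13 d=15 new=(25,15) → add node 27 parent=13 cost=27
28. q=(14,41) nearest=22 d=10 new=(21,36) → add node 28 parent=22 cost=36

Node count: 29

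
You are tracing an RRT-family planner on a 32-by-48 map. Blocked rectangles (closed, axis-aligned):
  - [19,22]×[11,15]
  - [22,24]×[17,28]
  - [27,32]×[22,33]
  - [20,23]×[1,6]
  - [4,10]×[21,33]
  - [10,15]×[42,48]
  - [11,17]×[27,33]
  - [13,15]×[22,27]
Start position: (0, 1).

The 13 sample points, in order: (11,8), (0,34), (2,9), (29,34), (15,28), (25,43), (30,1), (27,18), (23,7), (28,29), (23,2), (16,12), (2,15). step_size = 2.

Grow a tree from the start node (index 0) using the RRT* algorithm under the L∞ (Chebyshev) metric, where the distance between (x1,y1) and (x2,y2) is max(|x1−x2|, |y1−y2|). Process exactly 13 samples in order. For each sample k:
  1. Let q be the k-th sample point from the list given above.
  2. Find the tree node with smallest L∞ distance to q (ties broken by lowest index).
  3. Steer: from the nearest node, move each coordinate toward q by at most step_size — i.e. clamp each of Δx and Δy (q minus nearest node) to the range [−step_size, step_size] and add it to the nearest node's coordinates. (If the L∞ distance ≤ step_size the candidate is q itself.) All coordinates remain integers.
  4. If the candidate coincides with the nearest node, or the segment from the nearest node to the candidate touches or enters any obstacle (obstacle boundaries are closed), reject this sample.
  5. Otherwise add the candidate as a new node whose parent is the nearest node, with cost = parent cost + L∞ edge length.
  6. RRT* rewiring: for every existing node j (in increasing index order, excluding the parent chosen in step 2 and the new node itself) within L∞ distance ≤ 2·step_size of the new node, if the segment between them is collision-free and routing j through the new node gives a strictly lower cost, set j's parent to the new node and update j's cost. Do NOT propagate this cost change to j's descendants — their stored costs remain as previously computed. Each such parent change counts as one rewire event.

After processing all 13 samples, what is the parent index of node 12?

Parent of node 12: 9

1. q=(11,8) nearest=0 d=11 new=(2,3) → add node 1 parent=0 cost=2
2. q=(0,34) nearest=1 d=31 new=(0,5) → add node 2 parent=1 cost=4
3. q=(2,9) nearest=2 d=4 new=(2,7) → add node 3 parent=2 cost=6
4. q=(29,34) nearest=3 d=27 new=(4,9) → add node 4 parent=3 cost=8
5. q=(15,28) nearest=4 d=19 new=(6,11) → add node 5 parent=4 cost=10
6. q=(25,43) nearest=5 d=32 new=(8,13) → add node 6 parent=5 cost=12
7. q=(30,1) nearest=6 d=22 new=(10,11) → add node 7 parent=6 cost=14
8. q=(27,18) nearest=7 d=17 new=(12,13) → add node 8 parent=7 cost=16
9. q=(23,7) nearest=8 d=11 new=(14,11) → add node 9 parent=8 cost=18
10. q=(28,29) nearest=8 d=16 new=(14,15) → add node 10 parent=8 cost=18
11. q=(23,2) nearest=9 d=9 new=(16,9) → add node 11 parent=9 cost=20
12. q=(16,12) nearest=9 d=2 new=(16,12) → add node 12 parent=9 cost=20
13. q=(2,15) nearest=5 d=4 new=(4,13) → add node 13 parent=5 cost=12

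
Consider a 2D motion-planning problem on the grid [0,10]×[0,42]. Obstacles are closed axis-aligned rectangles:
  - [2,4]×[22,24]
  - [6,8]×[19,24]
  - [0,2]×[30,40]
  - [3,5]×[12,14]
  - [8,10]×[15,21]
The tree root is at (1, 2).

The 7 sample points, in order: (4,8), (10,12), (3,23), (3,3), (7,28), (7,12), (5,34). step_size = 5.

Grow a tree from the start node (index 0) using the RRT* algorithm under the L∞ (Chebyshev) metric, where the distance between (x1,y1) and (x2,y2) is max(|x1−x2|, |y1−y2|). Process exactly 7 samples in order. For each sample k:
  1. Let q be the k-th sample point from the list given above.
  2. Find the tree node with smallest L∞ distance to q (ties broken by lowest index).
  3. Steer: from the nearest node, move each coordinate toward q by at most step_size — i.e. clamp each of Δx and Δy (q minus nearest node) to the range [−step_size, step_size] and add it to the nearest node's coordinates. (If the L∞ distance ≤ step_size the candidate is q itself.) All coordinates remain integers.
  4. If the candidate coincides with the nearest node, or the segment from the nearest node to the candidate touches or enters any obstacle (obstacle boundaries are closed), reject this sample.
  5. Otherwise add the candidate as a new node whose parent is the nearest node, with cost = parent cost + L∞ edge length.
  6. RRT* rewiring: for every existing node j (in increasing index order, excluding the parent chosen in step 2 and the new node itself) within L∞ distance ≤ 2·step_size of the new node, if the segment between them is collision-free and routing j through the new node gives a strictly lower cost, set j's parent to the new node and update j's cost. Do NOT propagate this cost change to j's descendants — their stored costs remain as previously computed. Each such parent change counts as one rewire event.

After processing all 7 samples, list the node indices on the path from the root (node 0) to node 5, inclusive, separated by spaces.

Path: 0 1 2 5

1. q=(4,8) nearest=0 d=6 new=(4,7) → add node 1 parent=0 cost=5
2. q=(10,12) nearest=1 d=6 new=(9,12) → add node 2 parent=1 cost=10
3. q=(3,23) nearest=2 d=11 new=(4,17) → add node 3 parent=2 cost=15
4. q=(3,3) nearest=0 d=2 new=(3,3) → add node 4 parent=0 cost=2
5. q=(7,28) nearest=3 d=11 new=(7,22) → blocked by [6,8]×[19,24], reject
6. q=(7,12) nearest=2 d=2 new=(7,12) → add node 5 parent=2 cost=12
7. q=(5,34) nearest=3 d=17 new=(5,22) → add node 6 parent=3 cost=20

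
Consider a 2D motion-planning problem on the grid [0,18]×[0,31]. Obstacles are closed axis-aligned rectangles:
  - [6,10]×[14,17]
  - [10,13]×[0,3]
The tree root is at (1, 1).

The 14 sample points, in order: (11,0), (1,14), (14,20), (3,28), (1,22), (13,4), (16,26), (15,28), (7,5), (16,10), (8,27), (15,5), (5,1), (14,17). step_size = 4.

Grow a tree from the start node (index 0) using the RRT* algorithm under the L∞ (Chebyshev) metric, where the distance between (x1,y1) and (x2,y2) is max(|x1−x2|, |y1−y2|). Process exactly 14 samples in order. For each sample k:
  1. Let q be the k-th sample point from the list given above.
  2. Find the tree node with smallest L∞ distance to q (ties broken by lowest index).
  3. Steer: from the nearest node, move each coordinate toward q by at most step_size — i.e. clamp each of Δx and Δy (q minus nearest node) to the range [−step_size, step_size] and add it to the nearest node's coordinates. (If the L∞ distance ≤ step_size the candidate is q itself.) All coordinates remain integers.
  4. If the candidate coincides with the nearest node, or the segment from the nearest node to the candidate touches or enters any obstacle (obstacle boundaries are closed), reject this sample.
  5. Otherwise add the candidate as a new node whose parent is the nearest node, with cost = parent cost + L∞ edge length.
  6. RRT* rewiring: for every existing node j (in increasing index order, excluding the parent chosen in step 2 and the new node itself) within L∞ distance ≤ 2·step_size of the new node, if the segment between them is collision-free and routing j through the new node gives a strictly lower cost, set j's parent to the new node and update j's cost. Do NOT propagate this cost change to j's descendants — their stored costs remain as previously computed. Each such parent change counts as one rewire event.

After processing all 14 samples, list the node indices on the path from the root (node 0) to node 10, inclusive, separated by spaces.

Path: 0 2 3 4 5 7 10

1. q=(11,0) nearest=0 d=10 new=(5,0) → add node 1 parent=0 cost=4
2. q=(1,14) nearest=0 d=13 new=(1,5) → add node 2 parent=0 cost=4
3. q=(14,20) nearest=2 d=15 new=(5,9) → add node 3 parent=2 cost=8
4. q=(3,28) nearest=3 d=19 new=(3,13) → add node 4 parent=3 cost=12
5. q=(1,22) nearest=4 d=9 new=(1,17) → add node 5 parent=4 cost=16
6. q=(13,4) nearest=1 d=8 new=(9,4) → add node 6 parent=1 cost=8
7. q=(16,26) nearest=4 d=13 new=(7,17) → blocked by [6,10]×[14,17], reject
8. q=(15,28) nearest=5 d=14 new=(5,21) → add node 7 parent=5 cost=20
9. q=(7,5) nearest=6 d=2 new=(7,5) → add node 8 parent=6 cost=10
10. q=(16,10) nearest=6 d=7 new=(13,8) → add node 9 parent=6 cost=12
11. q=(8,27) nearest=7 d=6 new=(8,25) → add node 10 parent=7 cost=24
12. q=(15,5) nearest=9 d=3 new=(15,5) → add node 11 parent=9 cost=15
13. q=(5,1) nearest=1 d=1 new=(5,1) → add node 12 parent=1 cost=5; rewire 8→12 (9<10)
14. q=(14,17) nearest=10 d=8 new=(12,21) → add node 13 parent=10 cost=28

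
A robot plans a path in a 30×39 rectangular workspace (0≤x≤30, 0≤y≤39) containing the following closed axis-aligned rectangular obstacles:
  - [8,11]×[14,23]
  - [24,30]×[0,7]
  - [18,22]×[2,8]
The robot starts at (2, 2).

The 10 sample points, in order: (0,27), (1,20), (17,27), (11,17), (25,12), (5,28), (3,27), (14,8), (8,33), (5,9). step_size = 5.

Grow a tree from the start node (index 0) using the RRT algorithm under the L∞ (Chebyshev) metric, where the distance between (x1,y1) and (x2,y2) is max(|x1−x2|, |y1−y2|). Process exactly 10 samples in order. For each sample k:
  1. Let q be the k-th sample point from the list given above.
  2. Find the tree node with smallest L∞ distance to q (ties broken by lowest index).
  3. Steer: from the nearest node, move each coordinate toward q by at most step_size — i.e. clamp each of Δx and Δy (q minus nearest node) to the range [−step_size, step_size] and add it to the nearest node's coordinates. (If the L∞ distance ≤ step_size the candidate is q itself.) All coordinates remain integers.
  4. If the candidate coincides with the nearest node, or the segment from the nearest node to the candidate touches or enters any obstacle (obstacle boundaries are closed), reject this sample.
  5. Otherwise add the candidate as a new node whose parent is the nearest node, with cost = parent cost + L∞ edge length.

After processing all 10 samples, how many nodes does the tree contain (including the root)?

Node count: 8

1. q=(0,27) nearest=0 d=25 new=(0,7) → add node 1 parent=0 cost=5
2. q=(1,20) nearest=1 d=13 new=(1,12) → add node 2 parent=1 cost=10
3. q=(17,27) nearest=2 d=16 new=(6,17) → add node 3 parent=2 cost=15
4. q=(11,17) nearest=3 d=5 new=(11,17) → blocked by [8,11]×[14,23], reject
5. q=(25,12) nearest=3 d=19 new=(11,12) → blocked by [8,11]×[14,23], reject
6. q=(5,28) nearest=3 d=11 new=(5,22) → add node 4 parent=3 cost=20
7. q=(3,27) nearest=4 d=5 new=(3,27) → add node 5 parent=4 cost=25
8. q=(14,8) nearest=3 d=9 new=(11,12) → blocked by [8,11]×[14,23], reject
9. q=(8,33) nearest=5 d=6 new=(8,32) → add node 6 parent=5 cost=30
10. q=(5,9) nearest=2 d=4 new=(5,9) → add node 7 parent=2 cost=14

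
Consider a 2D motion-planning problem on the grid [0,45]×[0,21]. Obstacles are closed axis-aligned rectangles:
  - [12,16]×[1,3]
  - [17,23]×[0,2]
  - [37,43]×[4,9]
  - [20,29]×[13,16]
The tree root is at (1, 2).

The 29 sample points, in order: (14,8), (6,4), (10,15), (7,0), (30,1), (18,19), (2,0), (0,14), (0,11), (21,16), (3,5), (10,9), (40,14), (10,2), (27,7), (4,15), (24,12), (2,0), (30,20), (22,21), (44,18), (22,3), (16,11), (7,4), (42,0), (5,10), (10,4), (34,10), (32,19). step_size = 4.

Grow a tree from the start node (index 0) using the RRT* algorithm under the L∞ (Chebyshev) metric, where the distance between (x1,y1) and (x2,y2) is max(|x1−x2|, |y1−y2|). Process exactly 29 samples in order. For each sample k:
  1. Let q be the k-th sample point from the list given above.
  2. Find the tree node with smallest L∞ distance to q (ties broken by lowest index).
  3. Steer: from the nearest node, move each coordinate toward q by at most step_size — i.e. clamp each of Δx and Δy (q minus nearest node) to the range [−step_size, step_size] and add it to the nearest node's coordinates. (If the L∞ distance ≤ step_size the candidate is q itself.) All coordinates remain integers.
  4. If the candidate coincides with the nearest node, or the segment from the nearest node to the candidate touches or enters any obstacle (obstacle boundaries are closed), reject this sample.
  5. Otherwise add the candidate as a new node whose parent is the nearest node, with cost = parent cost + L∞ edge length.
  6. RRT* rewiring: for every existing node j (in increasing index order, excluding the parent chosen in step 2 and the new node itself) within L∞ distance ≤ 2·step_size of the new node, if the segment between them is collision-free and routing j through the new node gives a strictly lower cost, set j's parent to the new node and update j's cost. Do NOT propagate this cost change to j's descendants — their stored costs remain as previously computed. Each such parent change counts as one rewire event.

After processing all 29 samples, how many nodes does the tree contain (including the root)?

Node count: 24

1. q=(14,8) nearest=0 d=13 new=(5,6) → add node 1 parent=0 cost=4
2. q=(6,4) nearest=1 d=2 new=(6,4) → add node 2 parent=1 cost=6
3. q=(10,15) nearest=1 d=9 new=(9,10) → add node 3 parent=1 cost=8
4. q=(7,0) nearest=2 d=4 new=(7,0) → add node 4 parent=2 cost=10
5. q=(30,1) nearest=3 d=21 new=(13,6) → add node 5 parent=3 cost=12
6. q=(18,19) nearest=3 d=9 new=(13,14) → add node 6 parent=3 cost=12
7. q=(2,0) nearest=0 d=2 new=(2,0) → add node 7 parent=0 cost=2; rewire 4→7 (7<10)
8. q=(0,14) nearest=1 d=8 new=(1,10) → add node 8 parent=1 cost=8
9. q=(0,11) nearest=8 d=1 new=(0,11) → add node 9 parent=8 cost=9
10. q=(21,16) nearest=6 d=8 new=(17,16) → add node 10 parent=6 cost=16
11. q=(3,5) nearest=1 d=2 new=(3,5) → add node 11 parent=1 cost=6
12. q=(10,9) nearest=3 d=1 new=(10,9) → add node 12 parent=3 cost=9
13. q=(40,14) nearest=10 d=23 new=(21,14) → blocked by [20,29]×[13,16], reject
14. q=(10,2) nearest=4 d=3 new=(10,2) → add node 13 parent=4 cost=10
15. q=(27,7) nearest=10 d=10 new=(21,12) → blocked by [20,29]×[13,16], reject
16. q=(4,15) nearest=9 d=4 new=(4,15) → add node 14 parent=9 cost=13
17. q=(24,12) nearest=10 d=7 new=(21,12) → blocked by [20,29]×[13,16], reject
18. q=(2,0) nearest=7 d=0 → coincident, reject
19. q=(30,20) nearest=10 d=13 new=(21,20) → add node 15 parent=10 cost=20
20. q=(22,21) nearest=15 d=1 new=(22,21) → add node 16 parent=15 cost=21
21. q=(44,18) nearest=16 d=22 new=(26,18) → add node 17 parent=16 cost=25
22. q=(22,3) nearest=5 d=9 new=(17,3) → add node 18 parent=5 cost=16
23. q=(16,11) nearest=6 d=3 new=(16,11) → add node 19 parent=6 cost=15
24. q=(7,4) nearest=2 d=1 new=(7,4) → add node 20 parent=2 cost=7
25. q=(42,0) nearest=17 d=18 new=(30,14) → blocked by [20,29]×[13,16], reject
26. q=(5,10) nearest=1 d=4 new=(5,10) → add node 21 parent=1 cost=8
27. q=(10,4) nearest=13 d=2 new=(10,4) → add node 22 parent=13 cost=12
28. q=(34,10) nearest=17 d=8 new=(30,14) → blocked by [20,29]×[13,16], reject
29. q=(32,19) nearest=17 d=6 new=(30,19) → add node 23 parent=17 cost=29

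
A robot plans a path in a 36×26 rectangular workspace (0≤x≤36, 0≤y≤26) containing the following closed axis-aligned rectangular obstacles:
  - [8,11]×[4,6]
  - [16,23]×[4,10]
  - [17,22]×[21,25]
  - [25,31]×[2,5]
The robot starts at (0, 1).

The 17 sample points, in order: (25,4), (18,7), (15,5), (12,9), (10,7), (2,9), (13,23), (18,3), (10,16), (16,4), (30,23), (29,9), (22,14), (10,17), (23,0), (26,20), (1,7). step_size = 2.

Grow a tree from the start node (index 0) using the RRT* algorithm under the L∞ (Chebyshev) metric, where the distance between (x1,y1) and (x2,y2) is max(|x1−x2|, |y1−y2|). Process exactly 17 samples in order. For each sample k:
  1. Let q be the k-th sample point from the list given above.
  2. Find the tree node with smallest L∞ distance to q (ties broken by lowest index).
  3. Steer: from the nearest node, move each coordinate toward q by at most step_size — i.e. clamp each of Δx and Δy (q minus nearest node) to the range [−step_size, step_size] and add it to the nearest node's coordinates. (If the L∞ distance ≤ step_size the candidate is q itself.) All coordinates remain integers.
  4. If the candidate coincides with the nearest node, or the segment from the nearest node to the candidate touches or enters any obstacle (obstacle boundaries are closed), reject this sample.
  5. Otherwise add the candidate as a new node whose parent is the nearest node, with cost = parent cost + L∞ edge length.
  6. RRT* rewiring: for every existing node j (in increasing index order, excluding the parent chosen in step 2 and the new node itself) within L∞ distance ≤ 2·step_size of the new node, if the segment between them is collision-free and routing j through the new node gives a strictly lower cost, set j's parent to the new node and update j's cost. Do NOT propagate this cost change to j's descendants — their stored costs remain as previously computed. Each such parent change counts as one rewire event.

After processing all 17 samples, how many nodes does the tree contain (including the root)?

Node count: 15

1. q=(25,4) nearest=0 d=25 new=(2,3) → add node 1 parent=0 cost=2
2. q=(18,7) nearest=1 d=16 new=(4,5) → add node 2 parent=1 cost=4
3. q=(15,5) nearest=2 d=11 new=(6,5) → add node 3 parent=2 cost=6
4. q=(12,9) nearest=3 d=6 new=(8,7) → add node 4 parent=3 cost=8
5. q=(10,7) nearest=4 d=2 new=(10,7) → add node 5 parent=4 cost=10
6. q=(2,9) nearest=2 d=4 new=(2,7) → add node 6 parent=2 cost=6
7. q=(13,23) nearest=4 d=16 new=(10,9) → add node 7 parent=4 cost=10
8. q=(18,3) nearest=5 d=8 new=(12,5) → blocked by [8,11]×[4,6], reject
9. q=(10,16) nearest=7 d=7 new=(10,11) → add node 8 parent=7 cost=12
10. q=(16,4) nearest=5 d=6 new=(12,5) → blocked by [8,11]×[4,6], reject
11. q=(30,23) nearest=5 d=20 new=(12,9) → add node 9 parent=5 cost=12
12. q=(29,9) nearest=9 d=17 new=(14,9) → add node 10 parent=9 cost=14
13. q=(22,14) nearest=10 d=8 new=(16,11) → add node 11 parent=10 cost=16
14. q=(10,17) nearest=8 d=6 new=(10,13) → add node 12 parent=8 cost=14
15. q=(23,0) nearest=10 d=9 new=(16,7) → blocked by [16,23]×[4,10], reject
16. q=(26,20) nearest=11 d=10 new=(18,13) → add node 13 parent=11 cost=18
17. q=(1,7) nearest=6 d=1 new=(1,7) → add node 14 parent=6 cost=7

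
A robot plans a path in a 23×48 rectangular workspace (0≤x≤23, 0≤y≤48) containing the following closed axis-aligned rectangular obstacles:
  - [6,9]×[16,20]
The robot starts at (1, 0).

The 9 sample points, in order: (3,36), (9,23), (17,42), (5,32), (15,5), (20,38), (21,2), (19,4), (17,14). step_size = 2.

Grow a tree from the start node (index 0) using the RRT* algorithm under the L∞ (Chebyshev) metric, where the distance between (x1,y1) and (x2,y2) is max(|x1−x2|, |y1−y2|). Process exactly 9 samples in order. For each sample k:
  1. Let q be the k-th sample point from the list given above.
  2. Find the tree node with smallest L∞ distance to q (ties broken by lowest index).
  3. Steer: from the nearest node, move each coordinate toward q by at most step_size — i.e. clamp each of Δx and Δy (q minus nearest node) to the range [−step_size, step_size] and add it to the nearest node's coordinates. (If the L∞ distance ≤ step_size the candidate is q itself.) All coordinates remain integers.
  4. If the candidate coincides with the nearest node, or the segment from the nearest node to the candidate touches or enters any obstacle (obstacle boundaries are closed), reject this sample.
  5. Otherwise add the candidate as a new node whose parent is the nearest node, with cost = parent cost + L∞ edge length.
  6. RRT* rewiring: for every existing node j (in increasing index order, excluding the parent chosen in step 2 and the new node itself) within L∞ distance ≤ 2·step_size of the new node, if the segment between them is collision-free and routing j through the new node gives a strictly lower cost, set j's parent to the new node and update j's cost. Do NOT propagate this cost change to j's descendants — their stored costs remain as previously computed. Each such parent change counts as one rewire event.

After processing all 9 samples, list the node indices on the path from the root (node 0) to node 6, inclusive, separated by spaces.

1. q=(3,36) nearest=0 d=36 new=(3,2) → add node 1 parent=0 cost=2
2. q=(9,23) nearest=1 d=21 new=(5,4) → add node 2 parent=1 cost=4
3. q=(17,42) nearest=2 d=38 new=(7,6) → add node 3 parent=2 cost=6
4. q=(5,32) nearest=3 d=26 new=(5,8) → add node 4 parent=3 cost=8
5. q=(15,5) nearest=3 d=8 new=(9,5) → add node 5 parent=3 cost=8
6. q=(20,38) nearest=4 d=30 new=(7,10) → add node 6 parent=4 cost=10
7. q=(21,2) nearest=5 d=12 new=(11,3) → add node 7 parent=5 cost=10
8. q=(19,4) nearest=7 d=8 new=(13,4) → add node 8 parent=7 cost=12
9. q=(17,14) nearest=5 d=9 new=(11,7) → add node 9 parent=5 cost=10

Path: 0 1 2 3 4 6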